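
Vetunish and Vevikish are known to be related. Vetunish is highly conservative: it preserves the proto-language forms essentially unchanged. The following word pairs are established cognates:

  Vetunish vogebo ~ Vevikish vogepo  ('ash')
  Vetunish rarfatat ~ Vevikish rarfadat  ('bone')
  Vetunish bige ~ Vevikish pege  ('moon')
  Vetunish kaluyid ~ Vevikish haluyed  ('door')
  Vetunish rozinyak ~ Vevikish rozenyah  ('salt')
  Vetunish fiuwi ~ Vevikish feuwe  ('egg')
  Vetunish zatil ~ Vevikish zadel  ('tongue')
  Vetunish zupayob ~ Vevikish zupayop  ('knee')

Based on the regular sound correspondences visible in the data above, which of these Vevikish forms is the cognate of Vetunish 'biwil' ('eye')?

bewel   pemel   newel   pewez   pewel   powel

bige ~ pege — Vetunish b corresponds to Vevikish p word-initially before a front vowel.
bige ~ pege, kaluyid ~ haluyed — Vetunish i corresponds to Vevikish e after a consonant, before a consonant other than r, m, n, p, b, f, v.
Applying these to Vetunish 'biwil':
  biwil → piwil   (b→p word-initially before a front vowel)
  piwil → pewil   (i→e after a consonant, before a consonant other than r, m, n, p, b, f, v)
  pewil → pewel   (i→e after a consonant, before a consonant other than r, m, n, p, b, f, v)
So the Vevikish cognate is 'pewel'.

pewel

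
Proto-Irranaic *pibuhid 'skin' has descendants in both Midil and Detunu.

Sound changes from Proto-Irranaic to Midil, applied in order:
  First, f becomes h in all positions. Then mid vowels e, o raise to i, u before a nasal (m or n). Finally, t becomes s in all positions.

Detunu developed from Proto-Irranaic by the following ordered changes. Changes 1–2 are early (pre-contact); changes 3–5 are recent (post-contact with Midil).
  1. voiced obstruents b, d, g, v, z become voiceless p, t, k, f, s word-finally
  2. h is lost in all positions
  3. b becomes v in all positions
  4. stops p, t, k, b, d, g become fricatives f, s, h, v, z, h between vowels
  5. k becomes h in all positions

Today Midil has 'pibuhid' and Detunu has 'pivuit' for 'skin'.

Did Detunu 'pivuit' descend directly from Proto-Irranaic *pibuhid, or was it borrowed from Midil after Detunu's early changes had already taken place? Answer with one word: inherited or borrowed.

If inherited, *pibuhid would pass through all of Detunu's changes:
Detunu: start from *pibuhid.
  rule 1 (final devoicing): pibuhid → pibuhit
  rule 2 (h-loss): pibuhit → pibuit
  rule 3 (unconditioned shift): pibuit → pivuit
  rule 4: no change — pivuit
  rule 5: no change — pivuit
  ⇒ Detunu pivuit
If borrowed from Midil 'pibuhid' after the early changes, it would undergo only the recent ones:
  rule 3 (unconditioned shift): pibuhid → pivuhid
  rule 4 (intervocalic lenition): no change (pivuhid)
  rule 5 (unconditioned shift): no change (pivuhid)
  ⇒ as a loan: pivuhid
Detunu 'pivuit' matches the inherited outcome exactly, so it is an inherited cognate, not a loan.

inherited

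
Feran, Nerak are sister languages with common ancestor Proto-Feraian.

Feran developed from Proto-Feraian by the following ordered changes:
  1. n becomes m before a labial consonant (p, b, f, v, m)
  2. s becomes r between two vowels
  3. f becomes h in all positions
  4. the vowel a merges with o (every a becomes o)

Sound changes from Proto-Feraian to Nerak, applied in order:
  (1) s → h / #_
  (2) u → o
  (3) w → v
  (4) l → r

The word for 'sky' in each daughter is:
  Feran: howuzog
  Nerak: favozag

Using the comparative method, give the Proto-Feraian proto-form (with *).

*fawuzag

Position 4: Feran has u, Nerak has o. Feran preserves u here (none of its changes turn any other segment into u), so the proto-segment is *u.
Position 6: Feran has o, Nerak has a. Nerak preserves a here (none of its changes turn any other segment into a), so the proto-segment is *a.
Position 3: Feran has w, Nerak has v. Feran preserves w here (none of its changes turn any other segment into w), so the proto-segment is *w.
Continuing position by position gives *fawuzag; check it forward:
Feran: start from *fawuzag.
  rule 1: no change — fawuzag
  rule 2: no change — fawuzag
  rule 3 (unconditioned shift): fawuzag → hawuzag
  rule 4 (vowel merger): hawuzag → howuzog
  ⇒ Feran howuzog
Nerak: *fawuzag > fawozag > favozag  (by vowel merger, unconditioned shift)
No other proto-form is consistent with every reflex, so the reconstruction is *fawuzag.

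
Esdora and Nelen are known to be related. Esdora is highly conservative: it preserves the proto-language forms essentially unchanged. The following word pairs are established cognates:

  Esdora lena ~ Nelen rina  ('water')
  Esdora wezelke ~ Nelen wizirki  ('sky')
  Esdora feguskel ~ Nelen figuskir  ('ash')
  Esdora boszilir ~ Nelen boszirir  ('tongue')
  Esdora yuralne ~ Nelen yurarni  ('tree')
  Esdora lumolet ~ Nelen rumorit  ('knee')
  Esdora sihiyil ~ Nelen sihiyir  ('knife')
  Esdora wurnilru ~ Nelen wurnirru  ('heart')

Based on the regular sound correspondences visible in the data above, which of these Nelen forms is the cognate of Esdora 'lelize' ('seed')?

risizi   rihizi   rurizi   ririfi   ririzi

ririzi

lena ~ rina — Esdora l corresponds to Nelen r word-initially before a front vowel.
wezelke ~ wizirki, feguskel ~ figuskir — Esdora e corresponds to Nelen i after a consonant, before a consonant other than r, m, n, p, b, f, v.
boszilir ~ boszirir — Esdora l corresponds to Nelen r between vowels (before a front vowel).
wezelke ~ wizirki, yuralne ~ yurarni — Esdora e corresponds to Nelen i word-finally.
Applying these to Esdora 'lelize':
  lelize → relize   (l→r word-initially before a front vowel)
  relize → rilize   (e→i after a consonant, before a consonant other than r, m, n, p, b, f, v)
  rilize → ririze   (l→r between vowels (before a front vowel))
  ririze → ririzi   (e→i word-finally)
So the Nelen cognate is 'ririzi'.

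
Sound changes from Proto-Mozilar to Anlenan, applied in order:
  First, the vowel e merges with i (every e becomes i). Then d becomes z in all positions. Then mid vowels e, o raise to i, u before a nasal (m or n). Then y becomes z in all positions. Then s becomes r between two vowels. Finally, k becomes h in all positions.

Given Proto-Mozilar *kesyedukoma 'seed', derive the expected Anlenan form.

Anlenan: *kesyedukoma > kisyidukoma > kisyizukoma > kisyizukuma > kiszizukuma > hiszizuhuma  (by vowel merger, unconditioned shift, pre-nasal raising, unconditioned shift, unconditioned shift)

hiszizuhuma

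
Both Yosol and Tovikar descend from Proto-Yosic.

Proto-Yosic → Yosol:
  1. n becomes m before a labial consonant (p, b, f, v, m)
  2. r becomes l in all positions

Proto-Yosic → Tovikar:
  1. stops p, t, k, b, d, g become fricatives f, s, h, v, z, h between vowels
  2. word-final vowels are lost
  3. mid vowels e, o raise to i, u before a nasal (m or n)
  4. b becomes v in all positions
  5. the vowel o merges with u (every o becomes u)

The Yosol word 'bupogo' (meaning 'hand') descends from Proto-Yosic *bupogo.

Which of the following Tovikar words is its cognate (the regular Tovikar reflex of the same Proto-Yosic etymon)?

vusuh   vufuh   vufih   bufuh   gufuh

vufuh

Tovikar: *bupogo > bufoho > bufoh > vufoh > vufuh  (by intervocalic lenition, apocope, unconditioned shift, vowel merger)
Among the options, 'vufuh' alone shows every Tovikar change applied in order.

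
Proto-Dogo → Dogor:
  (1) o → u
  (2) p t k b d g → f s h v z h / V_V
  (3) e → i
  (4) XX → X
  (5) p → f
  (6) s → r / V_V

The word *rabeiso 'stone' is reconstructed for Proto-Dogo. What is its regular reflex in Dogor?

Dogor: *rabeiso > rabeisu > raveisu > raviisu > ravisu > raviru  (by vowel merger, intervocalic lenition, vowel merger, degemination, rhotacism)

raviru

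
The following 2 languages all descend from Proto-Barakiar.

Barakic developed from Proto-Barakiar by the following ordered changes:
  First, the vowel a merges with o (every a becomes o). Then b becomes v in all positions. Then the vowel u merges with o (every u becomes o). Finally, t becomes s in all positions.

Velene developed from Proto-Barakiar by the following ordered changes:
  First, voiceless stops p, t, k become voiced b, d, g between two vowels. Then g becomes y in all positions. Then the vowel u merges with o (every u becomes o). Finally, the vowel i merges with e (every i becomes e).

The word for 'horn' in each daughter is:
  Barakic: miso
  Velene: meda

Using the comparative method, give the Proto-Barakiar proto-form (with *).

*mita

Position 3: Barakic has s, Velene has d. Taking the neighbouring segments as reconstructed: Barakic s could go back to *t or *s; Velene d could go back to *t or *d — the one source consistent with every daughter is *t.
Position 4: Barakic has o, Velene has a. Velene preserves a here (none of its changes turn any other segment into a), so the proto-segment is *a.
Verify the candidate proto-form against each daughter:
Barakic: *mita > mito > miso  (by vowel merger, unconditioned shift)
Velene: *mita
  mita → mida   [intervocalic voicing]
  mida (rule 2 does not apply)
  mida (rule 3 does not apply)
  mida → meda   [vowel merger]
  giving Velene meda.
Only *mita yields all of Barakic miso, Velene meda.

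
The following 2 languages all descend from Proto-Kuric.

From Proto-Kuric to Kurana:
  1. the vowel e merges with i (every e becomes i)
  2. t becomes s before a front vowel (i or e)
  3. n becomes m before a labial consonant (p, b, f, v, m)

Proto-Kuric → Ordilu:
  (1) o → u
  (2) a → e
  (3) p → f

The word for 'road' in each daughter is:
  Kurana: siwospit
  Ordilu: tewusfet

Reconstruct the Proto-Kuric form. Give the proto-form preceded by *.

Position 6: Kurana has p, Ordilu has f. Kurana preserves p here (none of its changes turn any other segment into p), so the proto-segment is *p.
Position 2: Kurana has i, Ordilu has e. Taking the neighbouring segments as reconstructed: Kurana i could go back to *e or *i; Ordilu e could go back to *a or *e — the one source consistent with every daughter is *e.
Verify the candidate proto-form against each daughter:
Kurana: *tewospet
  tewospet → tiwospit   [vowel merger]
  tiwospit → siwospit   [palatalisation]
  siwospit (rule 3 does not apply)
  giving Kurana siwospit.
Ordilu: *tewospet > tewuspet > tewusfet  (by vowel merger, unconditioned shift)
No other proto-form is consistent with every reflex, so the reconstruction is *tewospet.

*tewospet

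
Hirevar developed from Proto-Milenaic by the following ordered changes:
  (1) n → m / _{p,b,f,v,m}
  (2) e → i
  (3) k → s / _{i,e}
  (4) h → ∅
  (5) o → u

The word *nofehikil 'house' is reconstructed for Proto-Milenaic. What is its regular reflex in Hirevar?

nufiisil

Hirevar: *nofehikil > nofihikil > nofihisil > nofiisil > nufiisil  (by vowel merger, palatalisation, h-loss, vowel merger)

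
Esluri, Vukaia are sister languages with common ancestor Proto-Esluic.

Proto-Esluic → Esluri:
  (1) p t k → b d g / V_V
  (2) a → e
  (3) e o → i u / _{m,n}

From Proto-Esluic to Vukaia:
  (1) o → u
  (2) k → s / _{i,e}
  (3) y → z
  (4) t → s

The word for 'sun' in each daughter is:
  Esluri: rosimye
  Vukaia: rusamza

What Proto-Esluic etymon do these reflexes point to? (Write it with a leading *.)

*rosamya

Position 2: Esluri has o, Vukaia has u. Esluri preserves o here (none of its changes turn any other segment into o), so the proto-segment is *o.
Position 6: Esluri has y, Vukaia has z. Esluri preserves y here (none of its changes turn any other segment into y), so the proto-segment is *y.
Continuing position by position gives *rosamya; check it forward:
Esluri: *rosamya > rosemye > rosimye  (by vowel merger, pre-nasal raising)
Vukaia: *rosamya > rusamya > rusamza  (by vowel merger, unconditioned shift)
*rosamya is the unique common source.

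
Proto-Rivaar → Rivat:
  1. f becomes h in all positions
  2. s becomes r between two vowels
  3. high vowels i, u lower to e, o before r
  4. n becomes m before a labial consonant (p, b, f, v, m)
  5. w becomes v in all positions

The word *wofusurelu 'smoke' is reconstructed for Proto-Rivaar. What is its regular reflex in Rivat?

Rivat: start from *wofusurelu.
  rule 1 (unconditioned shift): wofusurelu → wohusurelu
  rule 2 (rhotacism): wohusurelu → wohururelu
  rule 3 (pre-rhotic lowering): wohururelu → wohororelu
  rule 4: no change — wohororelu
  rule 5 (unconditioned shift): wohororelu → vohororelu
  ⇒ Rivat vohororelu

vohororelu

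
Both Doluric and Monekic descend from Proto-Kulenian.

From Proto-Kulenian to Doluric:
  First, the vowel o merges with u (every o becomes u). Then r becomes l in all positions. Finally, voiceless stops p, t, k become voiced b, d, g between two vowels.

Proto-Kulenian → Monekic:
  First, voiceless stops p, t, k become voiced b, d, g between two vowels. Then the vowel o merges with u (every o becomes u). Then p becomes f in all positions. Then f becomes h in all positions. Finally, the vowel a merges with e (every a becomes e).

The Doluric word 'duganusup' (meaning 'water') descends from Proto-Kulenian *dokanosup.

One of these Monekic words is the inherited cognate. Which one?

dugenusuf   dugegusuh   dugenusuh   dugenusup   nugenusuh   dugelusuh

Monekic: *dokanosup > doganosup > duganusup > duganusuf > duganusuh > dugenusuh  (by intervocalic voicing, vowel merger, unconditioned shift, unconditioned shift, vowel merger)

dugenusuh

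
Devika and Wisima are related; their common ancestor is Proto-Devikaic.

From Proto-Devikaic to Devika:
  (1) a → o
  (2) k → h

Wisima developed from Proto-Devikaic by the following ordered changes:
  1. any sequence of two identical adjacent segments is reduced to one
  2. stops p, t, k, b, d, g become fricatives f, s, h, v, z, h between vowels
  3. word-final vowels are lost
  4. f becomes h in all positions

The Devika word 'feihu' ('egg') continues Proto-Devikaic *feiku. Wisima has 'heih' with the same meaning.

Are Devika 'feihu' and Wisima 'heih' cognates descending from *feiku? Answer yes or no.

Derive the expected Wisima reflex of *feiku:
Wisima: start from *feiku.
  rule 1: no change — feiku
  rule 2 (intervocalic lenition): feiku → feihu
  rule 3 (apocope): feihu → feih
  rule 4 (unconditioned shift): feih → heih
  ⇒ Wisima heih
Wisima 'heih' matches the regular reflex exactly, so the pair is cognate.

yes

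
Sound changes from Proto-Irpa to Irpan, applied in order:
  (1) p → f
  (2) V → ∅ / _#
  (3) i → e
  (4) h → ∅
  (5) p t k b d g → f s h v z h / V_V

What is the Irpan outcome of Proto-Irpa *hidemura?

Irpan: *hidemura
  hidemura (rule 1 does not apply)
  hidemura → hidemur   [apocope]
  hidemur → hedemur   [vowel merger]
  hedemur → edemur   [h-loss]
  edemur → ezemur   [intervocalic lenition]
  giving Irpan ezemur.

ezemur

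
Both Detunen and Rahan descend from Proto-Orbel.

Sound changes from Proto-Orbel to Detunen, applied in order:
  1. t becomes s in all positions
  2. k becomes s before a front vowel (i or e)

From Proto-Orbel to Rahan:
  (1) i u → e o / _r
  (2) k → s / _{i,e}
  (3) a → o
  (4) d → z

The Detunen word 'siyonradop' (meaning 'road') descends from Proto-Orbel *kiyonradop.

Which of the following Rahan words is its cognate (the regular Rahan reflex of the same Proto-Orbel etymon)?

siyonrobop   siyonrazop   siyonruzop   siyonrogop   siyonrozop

Rahan: start from *kiyonradop.
  rule 1: no change — kiyonradop
  rule 2 (palatalisation): kiyonradop → siyonradop
  rule 3 (vowel merger): siyonradop → siyonrodop
  rule 4 (unconditioned shift): siyonrodop → siyonrozop
  ⇒ Rahan siyonrozop
Among the options, 'siyonrozop' alone shows every Rahan change applied in order.

siyonrozop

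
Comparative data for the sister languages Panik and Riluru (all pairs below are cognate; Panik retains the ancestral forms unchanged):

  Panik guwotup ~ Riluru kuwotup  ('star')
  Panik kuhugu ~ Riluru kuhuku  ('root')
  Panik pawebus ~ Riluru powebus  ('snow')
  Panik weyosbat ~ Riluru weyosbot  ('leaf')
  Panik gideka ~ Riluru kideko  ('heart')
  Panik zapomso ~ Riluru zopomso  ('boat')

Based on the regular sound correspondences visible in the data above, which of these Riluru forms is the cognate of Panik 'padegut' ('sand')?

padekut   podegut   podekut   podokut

podekut

pawebus ~ powebus, weyosbat ~ weyosbot — Panik a corresponds to Riluru o after a consonant, before a consonant other than r, m, n, p, b, f, v.
kuhugu ~ kuhuku — Panik g corresponds to Riluru k between vowels (before a back vowel).
Applying these to Panik 'padegut':
  padegut → podegut   (a→o after a consonant, before a consonant other than r, m, n, p, b, f, v)
  podegut → podekut   (g→k between vowels (before a back vowel))
So the Riluru cognate is 'podekut'.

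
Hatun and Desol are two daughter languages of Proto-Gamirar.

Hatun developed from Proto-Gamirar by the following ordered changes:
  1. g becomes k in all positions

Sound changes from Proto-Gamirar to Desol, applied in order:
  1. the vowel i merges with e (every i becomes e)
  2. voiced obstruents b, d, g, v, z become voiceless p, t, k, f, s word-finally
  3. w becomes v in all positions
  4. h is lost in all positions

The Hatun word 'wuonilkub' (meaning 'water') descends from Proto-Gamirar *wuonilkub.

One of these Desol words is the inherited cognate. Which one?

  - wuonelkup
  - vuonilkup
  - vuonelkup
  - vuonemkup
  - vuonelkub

Desol: *wuonilkub
  wuonilkub → wuonelkub   [vowel merger]
  wuonelkub → wuonelkup   [final devoicing]
  wuonelkup → vuonelkup   [unconditioned shift]
  vuonelkup (rule 4 does not apply)
  giving Desol vuonelkup.
The other candidates each miss or misapply at least one Desol change.

vuonelkup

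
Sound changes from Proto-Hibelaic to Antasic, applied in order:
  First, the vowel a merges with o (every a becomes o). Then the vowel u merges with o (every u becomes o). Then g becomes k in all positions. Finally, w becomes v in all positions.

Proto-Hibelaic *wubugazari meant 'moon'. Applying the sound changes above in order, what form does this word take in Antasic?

Antasic: start from *wubugazari.
  rule 1 (vowel merger): wubugazari → wubugozori
  rule 2 (vowel merger): wubugozori → wobogozori
  rule 3 (unconditioned shift): wobogozori → wobokozori
  rule 4 (unconditioned shift): wobokozori → vobokozori
  ⇒ Antasic vobokozori

vobokozori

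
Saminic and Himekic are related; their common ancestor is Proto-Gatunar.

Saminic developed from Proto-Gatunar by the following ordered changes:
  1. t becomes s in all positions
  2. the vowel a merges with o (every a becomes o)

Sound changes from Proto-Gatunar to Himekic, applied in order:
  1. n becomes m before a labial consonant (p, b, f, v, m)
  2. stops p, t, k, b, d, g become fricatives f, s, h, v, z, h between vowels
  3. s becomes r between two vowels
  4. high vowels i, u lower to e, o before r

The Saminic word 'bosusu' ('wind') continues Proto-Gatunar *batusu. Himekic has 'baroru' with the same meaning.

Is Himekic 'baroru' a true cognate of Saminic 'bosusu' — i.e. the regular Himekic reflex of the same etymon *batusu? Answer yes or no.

yes

Derive the expected Himekic reflex of *batusu:
Himekic: *batusu
  batusu (rule 1 does not apply)
  batusu → basusu   [intervocalic lenition]
  basusu → baruru   [rhotacism]
  baruru → baroru   [pre-rhotic lowering]
  giving Himekic baroru.
Himekic 'baroru' matches the regular reflex exactly, so the pair is cognate.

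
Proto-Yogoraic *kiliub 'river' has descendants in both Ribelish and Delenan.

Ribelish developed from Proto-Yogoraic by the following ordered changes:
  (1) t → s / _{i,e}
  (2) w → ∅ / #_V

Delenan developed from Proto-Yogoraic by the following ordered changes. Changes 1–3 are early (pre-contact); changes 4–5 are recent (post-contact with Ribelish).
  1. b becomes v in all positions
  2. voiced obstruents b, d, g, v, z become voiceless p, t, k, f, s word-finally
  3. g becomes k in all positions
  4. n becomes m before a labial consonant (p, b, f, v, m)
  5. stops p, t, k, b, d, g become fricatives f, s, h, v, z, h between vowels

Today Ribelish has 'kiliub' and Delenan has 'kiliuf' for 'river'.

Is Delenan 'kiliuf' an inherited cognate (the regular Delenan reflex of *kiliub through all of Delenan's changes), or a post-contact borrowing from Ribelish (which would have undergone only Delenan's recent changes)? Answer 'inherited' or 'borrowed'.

inherited

If inherited, *kiliub would pass through all of Delenan's changes:
Delenan: start from *kiliub.
  rule 1 (unconditioned shift): kiliub → kiliuv
  rule 2 (final devoicing): kiliuv → kiliuf
  rule 3: no change — kiliuf
  rule 4: no change — kiliuf
  rule 5: no change — kiliuf
  ⇒ Delenan kiliuf
If borrowed from Ribelish 'kiliub' after the early changes, it would undergo only the recent ones:
  rule 4 (nasal place assimilation): no change (kiliub)
  rule 5 (intervocalic lenition): no change (kiliub)
  ⇒ as a loan: kiliub
Delenan 'kiliuf' matches the inherited outcome exactly, so it is an inherited cognate, not a loan.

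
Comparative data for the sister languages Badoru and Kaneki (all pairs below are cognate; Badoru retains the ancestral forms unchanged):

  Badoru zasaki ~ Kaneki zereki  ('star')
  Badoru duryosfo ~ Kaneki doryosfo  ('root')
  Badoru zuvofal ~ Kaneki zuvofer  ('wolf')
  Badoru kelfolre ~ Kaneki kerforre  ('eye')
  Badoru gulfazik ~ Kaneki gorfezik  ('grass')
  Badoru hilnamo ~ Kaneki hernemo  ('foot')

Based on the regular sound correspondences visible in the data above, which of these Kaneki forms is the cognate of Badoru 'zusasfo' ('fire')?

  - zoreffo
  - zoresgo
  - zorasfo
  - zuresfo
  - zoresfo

gulfazik ~ gorfezik — Badoru u corresponds to Kaneki o after a consonant, before a consonant other than r, m, n, p, b, f, v.
zasaki ~ zereki — Badoru s corresponds to Kaneki r between vowels (before a back vowel).
zasaki ~ zereki, zuvofal ~ zuvofer — Badoru a corresponds to Kaneki e after a consonant, before a consonant other than r, m, n, p, b, f, v.
Applying these to Badoru 'zusasfo':
  zusasfo → zosasfo   (u→o after a consonant, before a consonant other than r, m, n, p, b, f, v)
  zosasfo → zorasfo   (s→r between vowels (before a back vowel))
  zorasfo → zoresfo   (a→e after a consonant, before a consonant other than r, m, n, p, b, f, v)
So the Kaneki cognate is 'zoresfo'.

zoresfo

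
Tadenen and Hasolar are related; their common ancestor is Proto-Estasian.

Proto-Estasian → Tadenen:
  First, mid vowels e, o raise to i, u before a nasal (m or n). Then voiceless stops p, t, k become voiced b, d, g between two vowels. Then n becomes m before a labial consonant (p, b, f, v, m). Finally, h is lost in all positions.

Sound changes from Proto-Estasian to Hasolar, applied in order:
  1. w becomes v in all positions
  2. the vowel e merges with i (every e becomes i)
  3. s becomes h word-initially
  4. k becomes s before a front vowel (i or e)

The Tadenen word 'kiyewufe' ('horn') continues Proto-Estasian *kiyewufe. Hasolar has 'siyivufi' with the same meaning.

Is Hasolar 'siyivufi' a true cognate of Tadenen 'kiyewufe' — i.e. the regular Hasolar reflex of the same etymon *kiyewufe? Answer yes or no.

yes

Derive the expected Hasolar reflex of *kiyewufe:
Hasolar: *kiyewufe
  kiyewufe → kiyevufe   [unconditioned shift]
  kiyevufe → kiyivufi   [vowel merger]
  kiyivufi (rule 3 does not apply)
  kiyivufi → siyivufi   [palatalisation]
  giving Hasolar siyivufi.
Hasolar 'siyivufi' matches the regular reflex exactly, so the pair is cognate.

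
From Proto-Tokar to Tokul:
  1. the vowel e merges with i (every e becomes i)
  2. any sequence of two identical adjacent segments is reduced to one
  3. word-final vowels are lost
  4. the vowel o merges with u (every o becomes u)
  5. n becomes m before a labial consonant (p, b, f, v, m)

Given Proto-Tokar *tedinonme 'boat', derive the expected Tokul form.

Tokul: start from *tedinonme.
  rule 1 (vowel merger): tedinonme → tidinonmi
  rule 2: no change — tidinonmi
  rule 3 (apocope): tidinonmi → tidinonm
  rule 4 (vowel merger): tidinonm → tidinunm
  rule 5 (nasal place assimilation): tidinunm → tidinumm
  ⇒ Tokul tidinumm

tidinumm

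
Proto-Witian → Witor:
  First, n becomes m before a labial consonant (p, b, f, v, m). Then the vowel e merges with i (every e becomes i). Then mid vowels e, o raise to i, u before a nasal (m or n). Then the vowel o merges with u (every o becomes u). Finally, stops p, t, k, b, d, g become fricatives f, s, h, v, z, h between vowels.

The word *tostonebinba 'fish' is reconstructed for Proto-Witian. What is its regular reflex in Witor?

Witor: *tostonebinba > tostonebimba > tostonibimba > tostunibimba > tustunibimba > tustunivimba  (by nasal place assimilation, vowel merger, pre-nasal raising, vowel merger, intervocalic lenition)

tustunivimba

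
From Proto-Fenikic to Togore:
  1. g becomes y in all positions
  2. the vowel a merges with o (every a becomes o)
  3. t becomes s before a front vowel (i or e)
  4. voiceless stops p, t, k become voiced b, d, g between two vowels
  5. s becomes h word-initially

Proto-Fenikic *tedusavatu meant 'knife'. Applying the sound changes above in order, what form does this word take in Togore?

Togore: *tedusavatu > tedusovotu > sedusovotu > sedusovodu > hedusovodu  (by vowel merger, palatalisation, intervocalic voicing, debuccalisation)

hedusovodu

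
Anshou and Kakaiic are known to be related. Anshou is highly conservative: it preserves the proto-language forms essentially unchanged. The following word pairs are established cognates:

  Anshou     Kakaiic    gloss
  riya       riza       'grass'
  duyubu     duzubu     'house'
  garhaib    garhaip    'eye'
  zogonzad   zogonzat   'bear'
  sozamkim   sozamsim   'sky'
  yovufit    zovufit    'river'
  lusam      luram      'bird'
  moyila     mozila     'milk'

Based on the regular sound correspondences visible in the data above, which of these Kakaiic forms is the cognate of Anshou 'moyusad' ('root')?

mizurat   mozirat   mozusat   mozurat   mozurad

duyubu ~ duzubu — Anshou y corresponds to Kakaiic z between vowels (before a back vowel).
lusam ~ luram — Anshou s corresponds to Kakaiic r between vowels (before a back vowel).
zogonzad ~ zogonzat — Anshou d corresponds to Kakaiic t word-finally.
Applying these to Anshou 'moyusad':
  moyusad → mozusad   (y→z between vowels (before a back vowel))
  mozusad → mozurad   (s→r between vowels (before a back vowel))
  mozurad → mozurat   (d→t word-finally)
So the Kakaiic cognate is 'mozurat'.

mozurat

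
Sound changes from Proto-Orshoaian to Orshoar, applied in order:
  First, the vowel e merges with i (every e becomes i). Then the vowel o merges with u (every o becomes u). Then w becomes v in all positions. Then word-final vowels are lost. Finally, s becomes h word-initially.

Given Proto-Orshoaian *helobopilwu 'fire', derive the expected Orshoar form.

hilubupilv

Orshoar: *helobopilwu
  helobopilwu → hilobopilwu   [vowel merger]
  hilobopilwu → hilubupilwu   [vowel merger]
  hilubupilwu → hilubupilvu   [unconditioned shift]
  hilubupilvu → hilubupilv   [apocope]
  hilubupilv (rule 5 does not apply)
  giving Orshoar hilubupilv.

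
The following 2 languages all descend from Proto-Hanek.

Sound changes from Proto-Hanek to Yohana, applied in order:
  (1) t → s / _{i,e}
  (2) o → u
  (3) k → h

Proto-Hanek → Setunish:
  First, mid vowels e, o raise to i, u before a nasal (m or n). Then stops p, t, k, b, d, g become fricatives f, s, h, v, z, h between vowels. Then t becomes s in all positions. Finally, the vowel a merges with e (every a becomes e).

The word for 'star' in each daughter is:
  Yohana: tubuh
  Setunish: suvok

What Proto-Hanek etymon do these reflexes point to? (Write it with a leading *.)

*tubok

Position 4: Yohana has u, Setunish has o. Setunish preserves o here (none of its changes turn any other segment into o), so the proto-segment is *o.
Position 5: Yohana has h, Setunish has k. Setunish preserves k here (none of its changes turn any other segment into k), so the proto-segment is *k.
Verify the candidate proto-form against each daughter:
Yohana: start from *tubok.
  rule 1: no change — tubok
  rule 2 (vowel merger): tubok → tubuk
  rule 3 (unconditioned shift): tubuk → tubuh
  ⇒ Yohana tubuh
Setunish: *tubok
  tubok (rule 1 does not apply)
  tubok → tuvok   [intervocalic lenition]
  tuvok → suvok   [unconditioned shift]
  suvok (rule 4 does not apply)
  giving Setunish suvok.
*tubok is the unique common source.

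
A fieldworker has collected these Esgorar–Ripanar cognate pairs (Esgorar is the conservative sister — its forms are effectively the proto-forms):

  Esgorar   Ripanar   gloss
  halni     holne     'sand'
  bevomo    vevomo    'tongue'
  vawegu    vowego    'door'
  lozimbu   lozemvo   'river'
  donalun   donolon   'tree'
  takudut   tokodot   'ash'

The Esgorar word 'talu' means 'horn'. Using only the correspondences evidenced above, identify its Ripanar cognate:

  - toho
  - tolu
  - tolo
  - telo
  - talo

halni ~ holne, vawegu ~ vowego — Esgorar a corresponds to Ripanar o after a consonant, before a consonant other than r, m, n, p, b, f, v.
vawegu ~ vowego, lozimbu ~ lozemvo — Esgorar u corresponds to Ripanar o word-finally.
Applying these to Esgorar 'talu':
  talu → tolu   (a→o after a consonant, before a consonant other than r, m, n, p, b, f, v)
  tolu → tolo   (u→o word-finally)
So the Ripanar cognate is 'tolo'.

tolo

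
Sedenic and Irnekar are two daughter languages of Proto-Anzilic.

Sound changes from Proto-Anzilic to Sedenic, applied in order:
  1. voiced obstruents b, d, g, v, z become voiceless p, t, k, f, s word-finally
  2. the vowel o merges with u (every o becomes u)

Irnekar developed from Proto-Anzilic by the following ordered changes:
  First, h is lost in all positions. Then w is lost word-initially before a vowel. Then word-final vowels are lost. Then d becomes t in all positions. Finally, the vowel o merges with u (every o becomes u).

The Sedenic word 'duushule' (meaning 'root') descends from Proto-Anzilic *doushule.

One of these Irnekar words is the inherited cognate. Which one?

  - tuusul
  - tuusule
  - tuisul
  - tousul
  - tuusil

tuusul

Irnekar: *doushule > dousule > dousul > tousul > tuusul  (by h-loss, apocope, unconditioned shift, vowel merger)
The other candidates each miss or misapply at least one Irnekar change.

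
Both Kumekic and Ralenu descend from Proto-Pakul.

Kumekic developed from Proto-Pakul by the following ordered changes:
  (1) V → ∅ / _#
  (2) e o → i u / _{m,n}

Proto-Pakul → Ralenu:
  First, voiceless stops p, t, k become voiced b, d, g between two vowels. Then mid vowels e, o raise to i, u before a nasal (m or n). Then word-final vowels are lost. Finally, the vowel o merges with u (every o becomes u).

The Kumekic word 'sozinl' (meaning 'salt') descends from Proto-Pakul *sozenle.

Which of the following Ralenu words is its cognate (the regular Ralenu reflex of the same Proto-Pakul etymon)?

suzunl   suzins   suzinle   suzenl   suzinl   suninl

suzinl

Ralenu: *sozenle > sozinle > sozinl > suzinl  (by pre-nasal raising, apocope, vowel merger)
Only 'suzinl' matches the regular Ralenu development of *sozenle.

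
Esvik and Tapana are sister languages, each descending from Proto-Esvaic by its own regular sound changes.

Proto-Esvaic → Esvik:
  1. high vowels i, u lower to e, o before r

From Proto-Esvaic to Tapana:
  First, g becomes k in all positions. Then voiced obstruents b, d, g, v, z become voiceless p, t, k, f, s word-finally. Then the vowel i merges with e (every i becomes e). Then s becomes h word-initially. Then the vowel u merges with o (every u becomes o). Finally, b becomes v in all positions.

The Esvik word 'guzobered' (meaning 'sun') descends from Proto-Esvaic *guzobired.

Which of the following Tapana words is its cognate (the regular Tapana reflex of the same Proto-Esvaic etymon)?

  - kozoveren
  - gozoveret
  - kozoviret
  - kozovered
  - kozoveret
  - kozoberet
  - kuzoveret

kozoveret

Tapana: start from *guzobired.
  rule 1 (unconditioned shift): guzobired → kuzobired
  rule 2 (final devoicing): kuzobired → kuzobiret
  rule 3 (vowel merger): kuzobiret → kuzoberet
  rule 4: no change — kuzoberet
  rule 5 (vowel merger): kuzoberet → kozoberet
  rule 6 (unconditioned shift): kozoberet → kozoveret
  ⇒ Tapana kozoveret
The other candidates each miss or misapply at least one Tapana change.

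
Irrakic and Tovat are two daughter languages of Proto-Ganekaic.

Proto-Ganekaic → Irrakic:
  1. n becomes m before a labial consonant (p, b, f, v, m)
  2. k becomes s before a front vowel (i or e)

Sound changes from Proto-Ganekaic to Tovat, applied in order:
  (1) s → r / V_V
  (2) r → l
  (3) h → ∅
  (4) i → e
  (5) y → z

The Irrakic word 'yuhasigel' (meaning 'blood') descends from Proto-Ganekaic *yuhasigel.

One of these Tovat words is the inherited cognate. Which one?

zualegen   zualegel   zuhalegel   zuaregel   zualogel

zualegel

Tovat: *yuhasigel
  yuhasigel → yuharigel   [rhotacism]
  yuharigel → yuhaligel   [unconditioned shift]
  yuhaligel → yualigel   [h-loss]
  yualigel → yualegel   [vowel merger]
  yualegel → zualegel   [unconditioned shift]
  giving Tovat zualegel.
Among the options, 'zualegel' alone shows every Tovat change applied in order.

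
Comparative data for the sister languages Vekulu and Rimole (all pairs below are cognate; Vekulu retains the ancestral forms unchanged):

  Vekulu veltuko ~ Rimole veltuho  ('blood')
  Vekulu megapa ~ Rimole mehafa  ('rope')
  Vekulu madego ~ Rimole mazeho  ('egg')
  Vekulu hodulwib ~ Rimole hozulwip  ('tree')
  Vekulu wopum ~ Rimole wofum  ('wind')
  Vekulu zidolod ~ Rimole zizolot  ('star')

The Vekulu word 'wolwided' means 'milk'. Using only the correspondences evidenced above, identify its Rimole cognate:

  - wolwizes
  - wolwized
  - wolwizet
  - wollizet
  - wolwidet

madego ~ mazeho — Vekulu d corresponds to Rimole z between vowels (before a front vowel).
zidolod ~ zizolot — Vekulu d corresponds to Rimole t word-finally.
Applying these to Vekulu 'wolwided':
  wolwided → wolwized   (d→z between vowels (before a front vowel))
  wolwized → wolwizet   (d→t word-finally)
So the Rimole cognate is 'wolwizet'.

wolwizet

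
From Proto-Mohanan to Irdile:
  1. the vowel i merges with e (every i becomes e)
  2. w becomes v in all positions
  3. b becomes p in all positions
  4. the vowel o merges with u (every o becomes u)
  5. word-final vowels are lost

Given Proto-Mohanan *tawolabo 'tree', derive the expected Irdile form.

tavulap

Irdile: *tawolabo > tavolabo > tavolapo > tavulapu > tavulap  (by unconditioned shift, unconditioned shift, vowel merger, apocope)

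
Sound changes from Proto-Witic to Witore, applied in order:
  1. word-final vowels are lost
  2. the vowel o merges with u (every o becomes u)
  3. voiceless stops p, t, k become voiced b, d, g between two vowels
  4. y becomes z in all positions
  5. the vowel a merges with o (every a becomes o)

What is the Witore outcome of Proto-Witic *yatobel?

zodubel

Witore: *yatobel > yatubel > yadubel > zadubel > zodubel  (by vowel merger, intervocalic voicing, unconditioned shift, vowel merger)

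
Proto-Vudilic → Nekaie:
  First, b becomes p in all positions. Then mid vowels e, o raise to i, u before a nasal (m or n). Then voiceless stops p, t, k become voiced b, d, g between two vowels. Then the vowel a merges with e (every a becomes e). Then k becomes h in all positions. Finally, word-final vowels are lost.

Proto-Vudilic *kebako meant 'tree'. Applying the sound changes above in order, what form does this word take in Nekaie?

Nekaie: *kebako
  kebako → kepako   [unconditioned shift]
  kepako (rule 2 does not apply)
  kepako → kebago   [intervocalic voicing]
  kebago → kebego   [vowel merger]
  kebego → hebego   [unconditioned shift]
  hebego → hebeg   [apocope]
  giving Nekaie hebeg.

hebeg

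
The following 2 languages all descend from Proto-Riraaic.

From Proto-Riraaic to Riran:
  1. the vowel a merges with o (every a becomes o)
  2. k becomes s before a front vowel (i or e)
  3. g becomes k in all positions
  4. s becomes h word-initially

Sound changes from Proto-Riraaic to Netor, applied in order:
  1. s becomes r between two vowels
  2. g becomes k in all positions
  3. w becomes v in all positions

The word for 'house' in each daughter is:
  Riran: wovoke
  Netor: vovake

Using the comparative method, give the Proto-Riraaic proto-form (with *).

Position 4: Riran has o, Netor has a. Netor preserves a here (none of its changes turn any other segment into a), so the proto-segment is *a.
Position 5: Riran has k, Netor has k. Taking the neighbouring segments as reconstructed: Riran k can only go back to *g; Netor k could go back to *k or *g — the one source consistent with every daughter is *g.
Position 1: Riran has w, Netor has v. Riran preserves w here (none of its changes turn any other segment into w), so the proto-segment is *w.
This points to *wovage. Verify forward in each daughter:
Riran: *wovage > wovoge > wovoke  (by vowel merger, unconditioned shift)
Netor: *wovage > wovake > vovake  (by unconditioned shift, unconditioned shift)
Only *wovage yields all of Riran wovoke, Netor vovake.

*wovage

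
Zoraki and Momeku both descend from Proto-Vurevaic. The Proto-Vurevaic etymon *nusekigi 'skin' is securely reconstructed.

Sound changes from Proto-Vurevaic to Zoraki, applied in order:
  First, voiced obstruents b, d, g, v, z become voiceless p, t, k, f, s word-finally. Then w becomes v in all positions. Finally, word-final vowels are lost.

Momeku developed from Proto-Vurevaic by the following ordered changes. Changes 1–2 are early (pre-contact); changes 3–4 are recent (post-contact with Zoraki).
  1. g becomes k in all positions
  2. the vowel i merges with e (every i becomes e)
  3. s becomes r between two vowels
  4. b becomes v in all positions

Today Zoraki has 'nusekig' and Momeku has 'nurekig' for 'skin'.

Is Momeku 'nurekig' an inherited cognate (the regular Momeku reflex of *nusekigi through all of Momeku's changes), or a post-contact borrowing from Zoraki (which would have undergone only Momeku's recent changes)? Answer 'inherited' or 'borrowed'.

If inherited, *nusekigi would pass through all of Momeku's changes:
Momeku: *nusekigi
  nusekigi → nusekiki   [unconditioned shift]
  nusekiki → nusekeke   [vowel merger]
  nusekeke → nurekeke   [rhotacism]
  nurekeke (rule 4 does not apply)
  giving Momeku nurekeke.
If borrowed from Zoraki 'nusekig' after the early changes, it would undergo only the recent ones:
  rule 3 (rhotacism): nusekig → nurekig
  rule 4 (unconditioned shift): no change (nurekig)
  ⇒ as a loan: nurekig
Momeku 'nurekig' matches the loan outcome 'nurekig', not the inherited 'nurekeke' — it skipped the early Momeku changes, so it was borrowed from Zoraki.

borrowed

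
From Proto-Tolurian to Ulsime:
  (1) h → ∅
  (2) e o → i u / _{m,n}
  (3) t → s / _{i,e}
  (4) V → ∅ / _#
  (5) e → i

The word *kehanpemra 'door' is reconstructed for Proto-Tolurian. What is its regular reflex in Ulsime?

kianpimr

Ulsime: *kehanpemra > keanpemra > keanpimra > keanpimr > kianpimr  (by h-loss, pre-nasal raising, apocope, vowel merger)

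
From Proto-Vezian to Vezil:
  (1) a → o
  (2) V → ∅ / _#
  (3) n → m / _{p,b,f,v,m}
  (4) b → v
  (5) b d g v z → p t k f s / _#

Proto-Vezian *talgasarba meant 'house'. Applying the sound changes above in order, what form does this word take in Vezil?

Vezil: *talgasarba > tolgosorbo > tolgosorb > tolgosorv > tolgosorf  (by vowel merger, apocope, unconditioned shift, final devoicing)

tolgosorf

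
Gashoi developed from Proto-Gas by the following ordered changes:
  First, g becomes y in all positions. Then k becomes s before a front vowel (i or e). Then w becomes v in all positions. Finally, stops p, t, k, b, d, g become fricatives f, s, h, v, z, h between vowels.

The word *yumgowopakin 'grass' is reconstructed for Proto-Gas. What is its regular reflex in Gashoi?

yumyovofasin

Gashoi: *yumgowopakin > yumyowopakin > yumyowopasin > yumyovopasin > yumyovofasin  (by unconditioned shift, palatalisation, unconditioned shift, intervocalic lenition)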